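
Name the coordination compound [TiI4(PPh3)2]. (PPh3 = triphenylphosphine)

tetraiodobis(triphenylphosphine)titanium(IV)

There is no counter-ion, so the complex is neutral overall.
Ligand charges: 4×iodo (-1 each), 2×triphenylphosphine (neutral); total -4. So Ti + (-4) = 0, giving Ti = +4.
Ligands are named alphabetically: iodo before triphenylphosphine.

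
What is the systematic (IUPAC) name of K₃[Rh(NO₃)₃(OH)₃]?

potassium trihydroxotrinitratorhodate(III)

The 3 potassium counter-ions carry a total charge of +3, so each complex ion is 3−.
Ligand charges: 3×nitrato (-1 each), 3×hydroxo (-1 each); total -6. So Rh + (-6) = 3−, giving Rh = +3.
Ligands are named alphabetically: hydroxo before nitrato.
The complex ion is anionic, so rhodium takes the -ate form rhodate(III).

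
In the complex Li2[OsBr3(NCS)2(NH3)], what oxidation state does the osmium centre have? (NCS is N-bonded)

+3

2 lithium outside the brackets (+1 each) → the complex ion is 2−.
Ligand charges: 3×Br = -3; 1×NH3 neutral; 2×NCS = -2; sum -5.
Os + (-5) = 2− ⇒ Os is +3.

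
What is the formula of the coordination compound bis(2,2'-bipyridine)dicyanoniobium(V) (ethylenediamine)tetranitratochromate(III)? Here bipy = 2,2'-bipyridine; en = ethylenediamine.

[Nb(bipy)2(CN)2][Cr(en)(NO3)4]3

Cation [Nb…]: ligand charges -2, Nb(V) ⇒ ion charge 3+.
Anion [Cr…]: ligand charges -4, Cr(III) ⇒ ion charge 1−.
One 3+ cation requires 3 of the 1− anion.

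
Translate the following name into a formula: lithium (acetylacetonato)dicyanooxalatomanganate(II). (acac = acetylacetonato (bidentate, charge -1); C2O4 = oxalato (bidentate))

Li3[Mn(acac)(C2O4)(CN)2]

Ligands: 1 acetylacetonato (acac, -1), 1 oxalato (C2O4, -2), 2 cyano (CN, -1). Ligand charge sum = -5.
Charge balance with lithium (+1) requires 1 complex ion per 3 lithium.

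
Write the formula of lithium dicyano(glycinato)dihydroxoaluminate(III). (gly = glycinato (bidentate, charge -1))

Li2[Al(CN)2(gly)(OH)2]

Ligands: 1 glycinato (gly, -1), 2 hydroxo (OH, -1), 2 cyano (CN, -1). Ligand charge sum = -5.
With Al in oxidation state +3, the complex ion is [Al...]^2−.
Charge balance with lithium (+1) requires 1 complex ion per 2 lithium.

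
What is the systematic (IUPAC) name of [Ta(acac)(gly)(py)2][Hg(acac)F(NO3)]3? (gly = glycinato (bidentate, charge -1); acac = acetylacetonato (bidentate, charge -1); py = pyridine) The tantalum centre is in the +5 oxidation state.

Ta is given as +5; the cation's ligand charges sum to -2, so the complex cation is 3+.
With 3 anions per cation, each anion must be 3/3 = 1−.
Anion: ligand charges sum to -3; for the ion to be 1−, Hg = +2.

(acetylacetonato)(glycinato)bis(pyridine)tantalum(V) (acetylacetonato)fluoronitratomercurate(II)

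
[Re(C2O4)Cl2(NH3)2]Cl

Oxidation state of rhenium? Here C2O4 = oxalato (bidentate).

+5

1 chloride outside the brackets (-1 each) → the complex ion is 1+.
Ligand charges: 2×Cl = -2; 2×NH3 neutral; 1×C2O4 = -2; sum -4.
Re + (-4) = 1+ ⇒ Re is +5.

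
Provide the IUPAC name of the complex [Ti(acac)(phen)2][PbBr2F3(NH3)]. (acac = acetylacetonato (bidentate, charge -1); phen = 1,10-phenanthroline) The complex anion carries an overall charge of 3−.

Both ions are complex: the cation is named first with the plain metal name, the anion second with the -ate form; each ion's ligands are alphabetised independently.
The complex anion is given as 3−; its ligand charges sum to -5, so Pb = +2.
A 1:1 salt means the cation carries the equal and opposite charge, 3+.
Cation: ligand charges sum to -1; for the ion to be 3+, Ti = +4.

(acetylacetonato)bis(1,10-phenanthroline)titanium(IV) amminedibromotrifluoroplumbate(II)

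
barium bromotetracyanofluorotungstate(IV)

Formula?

Ba[WBr(CN)4F]

Ligands: 4 cyano (CN, -1), 1 fluoro (F, -1), 1 bromo (Br, -1). Ligand charge sum = -6.
With W in oxidation state +4, the complex ion is [W...]^2−.
Charge balance with barium (+2) requires 1 complex ion per 1 barium.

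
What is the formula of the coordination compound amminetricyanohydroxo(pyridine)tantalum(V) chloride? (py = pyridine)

Ligands: 3 cyano (CN, -1), 1 pyridine (py, neutral), 1 hydroxo (OH, -1), 1 ammine (NH3, neutral). Ligand charge sum = -4.
With Ta in oxidation state +5, the complex ion is [Ta...]^1+.
Charge balance with chloride (-1) requires 1 complex ion per 1 chloride.

[Ta(CN)3(NH3)(OH)(py)]Cl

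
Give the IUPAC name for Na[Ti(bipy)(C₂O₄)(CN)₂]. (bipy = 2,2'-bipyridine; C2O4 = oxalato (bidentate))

sodium (2,2'-bipyridine)dicyanooxalatotitanate(III)

The 1 sodium counter-ion carries a total charge of +1, so each complex ion is 1−.
Ligand charges: 1×2,2'-bipyridine (neutral), 2×cyano (-1 each), 1×oxalato (-2 each); total -4. So Ti + (-4) = 1−, giving Ti = +3.
Ligands are named alphabetically: bipyridine before cyano before oxalato.
The complex ion is anionic, so titanium takes the -ate form titanate(III).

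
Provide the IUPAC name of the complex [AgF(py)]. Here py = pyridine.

fluoro(pyridine)silver(I)

There is no counter-ion, so the complex is neutral overall.
Ligand charges: 1×pyridine (neutral), 1×fluoro (-1 each); total -1. So Ag + (-1) = 0, giving Ag = +1.
Ligands are named alphabetically: fluoro before pyridine.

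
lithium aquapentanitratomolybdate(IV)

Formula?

Li[Mo(H2O)(NO3)5]

Ligands: 5 nitrato (NO3, -1), 1 aqua (H2O, neutral). Ligand charge sum = -5.
With Mo in oxidation state +4, the complex ion is [Mo...]^1−.
Charge balance with lithium (+1) requires 1 complex ion per 1 lithium.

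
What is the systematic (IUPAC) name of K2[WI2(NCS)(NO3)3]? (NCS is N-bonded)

potassium diiodoisothiocyanatotrinitratotungstate(IV)

The 2 potassium counter-ions carry a total charge of +2, so each complex ion is 2−.
Ligand charges: 1×isothiocyanato (-1 each), 3×nitrato (-1 each), 2×iodo (-1 each); total -6. So W + (-6) = 2−, giving W = +4.
Ligands are named alphabetically: iodo before isothiocyanato before nitrato.
The complex ion is anionic, so tungsten takes the -ate form tungstate(IV).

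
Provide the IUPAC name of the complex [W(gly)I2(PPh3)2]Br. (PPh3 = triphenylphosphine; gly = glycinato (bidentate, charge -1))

(glycinato)diiodobis(triphenylphosphine)tungsten(IV) bromide

The 1 bromide counter-ion carries a total charge of -1, so each complex ion is 1+.
Ligand charges: 2×triphenylphosphine (neutral), 2×iodo (-1 each), 1×glycinato (-1 each); total -3. So W + (-3) = 1+, giving W = +4.
Ligands are named alphabetically: glycinato before iodo before triphenylphosphine.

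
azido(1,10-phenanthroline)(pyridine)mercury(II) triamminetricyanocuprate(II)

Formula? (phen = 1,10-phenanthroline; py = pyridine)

Cation [Hg…]: ligand charges -1, Hg(II) ⇒ ion charge 1+.
Anion [Cu…]: ligand charges -3, Cu(II) ⇒ ion charge 1−.
One 1+ cation balances one 1− anion.

[Hg(N3)(phen)(py)][Cu(CN)3(NH3)3]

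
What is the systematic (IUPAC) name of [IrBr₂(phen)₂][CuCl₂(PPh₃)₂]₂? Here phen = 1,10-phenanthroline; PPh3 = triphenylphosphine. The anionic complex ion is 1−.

dibromobis(1,10-phenanthroline)iridium(IV) dichlorobis(triphenylphosphine)cuprate(I)

The complex anion is given as 1−; its ligand charges sum to -2, so Cu = +1.
With 2 anions per cation, the cation must be 2×1 = 2+.
Cation: ligand charges sum to -2; for the ion to be 2+, Ir = +4.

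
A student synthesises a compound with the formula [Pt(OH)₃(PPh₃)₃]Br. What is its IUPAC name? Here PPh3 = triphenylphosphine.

trihydroxotris(triphenylphosphine)platinum(IV) bromide

The 1 bromide counter-ion carries a total charge of -1, so each complex ion is 1+.
Ligand charges: 3×hydroxo (-1 each), 3×triphenylphosphine (neutral); total -3. So Pt + (-3) = 1+, giving Pt = +4.
Ligands are named alphabetically: hydroxo before triphenylphosphine.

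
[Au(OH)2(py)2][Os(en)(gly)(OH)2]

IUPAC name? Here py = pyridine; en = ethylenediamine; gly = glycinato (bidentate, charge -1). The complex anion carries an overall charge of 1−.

dihydroxobis(pyridine)gold(III) (ethylenediamine)(glycinato)dihydroxoosmate(II)

Both ions are complex: the cation is named first with the plain metal name, the anion second with the -ate form; each ion's ligands are alphabetised independently.
The complex anion is given as 1−; its ligand charges sum to -3, so Os = +2.
A 1:1 salt means the cation carries the equal and opposite charge, 1+.
Cation: ligand charges sum to -2; for the ion to be 1+, Au = +3.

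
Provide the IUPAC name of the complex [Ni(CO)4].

There is no counter-ion, so the complex is neutral overall.
Ligand charges: 4×carbonyl (neutral); total 0. So Ni + (0) = 0, giving Ni = 0.

tetracarbonylnickel(0)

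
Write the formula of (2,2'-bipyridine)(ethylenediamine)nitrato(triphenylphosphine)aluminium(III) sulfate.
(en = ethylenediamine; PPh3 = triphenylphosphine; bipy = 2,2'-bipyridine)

[Al(bipy)(en)(NO3)(PPh3)]SO4

Ligands: 1 nitrato (NO3, -1), 1 ethylenediamine (en, neutral), 1 triphenylphosphine (PPh3, neutral), 1 2,2'-bipyridine (bipy, neutral). Ligand charge sum = -1.
Charge balance with sulfate (-2) requires 1 complex ion per 1 sulfate.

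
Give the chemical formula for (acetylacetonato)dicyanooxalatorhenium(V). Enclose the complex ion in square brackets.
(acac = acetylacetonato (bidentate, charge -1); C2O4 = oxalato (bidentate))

[Re(acac)(C2O4)(CN)2]

Ligands: 1 acetylacetonato (acac, -1), 1 oxalato (C2O4, -2), 2 cyano (CN, -1). Ligand charge sum = -5.
With Re in oxidation state +5, the complex ion is [Re...].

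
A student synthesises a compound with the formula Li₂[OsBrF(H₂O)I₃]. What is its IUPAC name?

lithium aquabromofluorotriiodoosmate(III)

The 2 lithium counter-ions carry a total charge of +2, so each complex ion is 2−.
Ligand charges: 3×iodo (-1 each), 1×bromo (-1 each), 1×fluoro (-1 each), 1×aqua (neutral); total -5. So Os + (-5) = 2−, giving Os = +3.
Ligands are named alphabetically: aqua before bromo before fluoro before iodo.
The complex ion is anionic, so osmium takes the -ate form osmate(III).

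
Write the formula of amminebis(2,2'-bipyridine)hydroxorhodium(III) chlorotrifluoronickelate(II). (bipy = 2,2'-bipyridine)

Cation [Rh…]: ligand charges -1, Rh(III) ⇒ ion charge 2+.
Anion [Ni…]: ligand charges -4, Ni(II) ⇒ ion charge 2−.
One 2+ cation balances one 2− anion.

[Rh(bipy)2(NH3)(OH)][NiClF3]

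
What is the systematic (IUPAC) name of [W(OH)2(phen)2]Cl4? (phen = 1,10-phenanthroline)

The 4 chloride counter-ions carry a total charge of -4, so each complex ion is 4+.
Ligand charges: 2×1,10-phenanthroline (neutral), 2×hydroxo (-1 each); total -2. So W + (-2) = 4+, giving W = +6.
Ligands are named alphabetically: hydroxo before phenanthroline.

dihydroxobis(1,10-phenanthroline)tungsten(VI) chloride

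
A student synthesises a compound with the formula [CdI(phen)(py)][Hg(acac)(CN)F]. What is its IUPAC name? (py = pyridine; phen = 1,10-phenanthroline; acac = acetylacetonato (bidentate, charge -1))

Both ions are complex: the cation is named first with the plain metal name, the anion second with the -ate form; each ion's ligands are alphabetised independently.
Cadmium is always +2 in its complexes; the cation's ligand charges sum to -1, so the complex cation is 1+.
A 1:1 salt means the anion carries the equal and opposite charge, 1−.
Anion: ligand charges sum to -3; for the ion to be 1−, Hg = +2.

iodo(1,10-phenanthroline)(pyridine)cadmium(II) (acetylacetonato)cyanofluoromercurate(II)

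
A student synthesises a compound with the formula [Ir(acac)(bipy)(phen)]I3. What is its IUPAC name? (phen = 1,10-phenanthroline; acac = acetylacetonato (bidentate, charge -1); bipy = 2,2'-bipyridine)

The 3 iodide counter-ions carry a total charge of -3, so each complex ion is 3+.
Ligand charges: 1×1,10-phenanthroline (neutral), 1×acetylacetonato (-1 each), 1×2,2'-bipyridine (neutral); total -1. So Ir + (-1) = 3+, giving Ir = +4.
Ligands are named alphabetically: acetylacetonato before bipyridine before phenanthroline.

(acetylacetonato)(2,2'-bipyridine)(1,10-phenanthroline)iridium(IV) iodide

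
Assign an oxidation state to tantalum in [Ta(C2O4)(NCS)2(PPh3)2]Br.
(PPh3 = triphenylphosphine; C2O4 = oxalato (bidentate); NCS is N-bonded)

+5

1 bromide outside the brackets (-1 each) → the complex ion is 1+.
Ligand charges: 2×PPh3 neutral; 1×C2O4 = -2; 2×NCS = -2; sum -4.
Ta + (-4) = 1+ ⇒ Ta is +5.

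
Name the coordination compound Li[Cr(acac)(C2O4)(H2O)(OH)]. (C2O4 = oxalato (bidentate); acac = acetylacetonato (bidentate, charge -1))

The 1 lithium counter-ion carries a total charge of +1, so each complex ion is 1−.
Ligand charges: 1×oxalato (-2 each), 1×aqua (neutral), 1×hydroxo (-1 each), 1×acetylacetonato (-1 each); total -4. So Cr + (-4) = 1−, giving Cr = +3.
Ligands are named alphabetically: acetylacetonato before aqua before hydroxo before oxalato.
The complex ion is anionic, so chromium takes the -ate form chromate(III).

lithium (acetylacetonato)aquahydroxooxalatochromate(III)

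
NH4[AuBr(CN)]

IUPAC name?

The 1 ammonium counter-ion carries a total charge of +1, so each complex ion is 1−.
Ligand charges: 1×bromo (-1 each), 1×cyano (-1 each); total -2. So Au + (-2) = 1−, giving Au = +1.
Ligands are named alphabetically: bromo before cyano.
The complex ion is anionic, so gold takes the -ate form aurate(I).

ammonium bromocyanoaurate(I)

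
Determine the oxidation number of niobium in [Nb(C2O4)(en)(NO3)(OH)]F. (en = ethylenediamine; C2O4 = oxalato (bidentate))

1 fluoride outside the brackets (-1 each) → the complex ion is 1+.
Ligand charges: 1×en neutral; 1×OH = -1; 1×C2O4 = -2; 1×NO3 = -1; sum -4.
Nb + (-4) = 1+ ⇒ Nb is +5.

+5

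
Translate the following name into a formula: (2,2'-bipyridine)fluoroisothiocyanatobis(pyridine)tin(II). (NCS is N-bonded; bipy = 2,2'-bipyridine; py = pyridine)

Ligands: 1 isothiocyanato (NCS, -1), 1 fluoro (F, -1), 1 2,2'-bipyridine (bipy, neutral), 2 pyridine (py, neutral). Ligand charge sum = -2.
With Sn in oxidation state +2, the complex ion is [Sn...].

[Sn(bipy)F(NCS)(py)2]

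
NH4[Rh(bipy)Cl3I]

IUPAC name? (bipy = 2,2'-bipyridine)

The 1 ammonium counter-ion carries a total charge of +1, so each complex ion is 1−.
Ligand charges: 1×2,2'-bipyridine (neutral), 3×chloro (-1 each), 1×iodo (-1 each); total -4. So Rh + (-4) = 1−, giving Rh = +3.
Ligands are named alphabetically: bipyridine before chloro before iodo.
The complex ion is anionic, so rhodium takes the -ate form rhodate(III).

ammonium (2,2'-bipyridine)trichloroiodorhodate(III)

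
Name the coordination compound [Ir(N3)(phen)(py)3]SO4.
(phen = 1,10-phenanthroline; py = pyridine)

The 1 sulfate counter-ion carries a total charge of -2, so each complex ion is 2+.
Ligand charges: 1×1,10-phenanthroline (neutral), 3×pyridine (neutral), 1×azido (-1 each); total -1. So Ir + (-1) = 2+, giving Ir = +3.
Ligands are named alphabetically: azido before phenanthroline before pyridine.

azido(1,10-phenanthroline)tris(pyridine)iridium(III) sulfate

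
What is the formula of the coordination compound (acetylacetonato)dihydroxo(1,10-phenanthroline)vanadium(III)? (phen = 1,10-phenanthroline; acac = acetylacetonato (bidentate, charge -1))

[V(acac)(OH)2(phen)]

Ligands: 1 1,10-phenanthroline (phen, neutral), 2 hydroxo (OH, -1), 1 acetylacetonato (acac, -1). Ligand charge sum = -3.
With V in oxidation state +3, the complex ion is [V...].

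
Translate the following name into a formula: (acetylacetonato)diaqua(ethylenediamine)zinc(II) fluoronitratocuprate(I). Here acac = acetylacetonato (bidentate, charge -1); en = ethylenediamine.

Cation [Zn…]: ligand charges -1, Zn(II) ⇒ ion charge 1+.
Anion [Cu…]: ligand charges -2, Cu(I) ⇒ ion charge 1−.

[Zn(acac)(en)(H2O)2][CuF(NO3)]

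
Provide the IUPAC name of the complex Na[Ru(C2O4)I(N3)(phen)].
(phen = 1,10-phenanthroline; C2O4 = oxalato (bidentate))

sodium azidoiodooxalato(1,10-phenanthroline)ruthenate(III)

The 1 sodium counter-ion carries a total charge of +1, so each complex ion is 1−.
Ligand charges: 1×azido (-1 each), 1×iodo (-1 each), 1×1,10-phenanthroline (neutral), 1×oxalato (-2 each); total -4. So Ru + (-4) = 1−, giving Ru = +3.
The complex ion is anionic, so ruthenium takes the -ate form ruthenate(III).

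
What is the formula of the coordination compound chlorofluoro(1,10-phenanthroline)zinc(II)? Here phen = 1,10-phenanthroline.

Ligands: 1 fluoro (F, -1), 1 1,10-phenanthroline (phen, neutral), 1 chloro (Cl, -1). Ligand charge sum = -2.
With Zn in oxidation state +2, the complex ion is [Zn...].

[ZnClF(phen)]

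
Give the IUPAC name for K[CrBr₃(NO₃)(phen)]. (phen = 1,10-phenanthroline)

potassium tribromonitrato(1,10-phenanthroline)chromate(III)

The 1 potassium counter-ion carries a total charge of +1, so each complex ion is 1−.
Ligand charges: 1×1,10-phenanthroline (neutral), 3×bromo (-1 each), 1×nitrato (-1 each); total -4. So Cr + (-4) = 1−, giving Cr = +3.
Ligands are named alphabetically: bromo before nitrato before phenanthroline.
The complex ion is anionic, so chromium takes the -ate form chromate(III).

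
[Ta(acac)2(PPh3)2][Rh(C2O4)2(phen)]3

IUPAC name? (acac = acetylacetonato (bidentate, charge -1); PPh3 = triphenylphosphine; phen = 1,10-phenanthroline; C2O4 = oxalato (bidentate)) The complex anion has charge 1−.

bis(acetylacetonato)bis(triphenylphosphine)tantalum(V) dioxalato(1,10-phenanthroline)rhodate(III)

The complex anion is given as 1−; its ligand charges sum to -4, so Rh = +3.
With 3 anions per cation, the cation must be 3×1 = 3+.
Cation: ligand charges sum to -2; for the ion to be 3+, Ta = +5.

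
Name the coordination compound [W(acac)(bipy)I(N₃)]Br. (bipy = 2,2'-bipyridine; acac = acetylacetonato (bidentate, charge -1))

(acetylacetonato)azido(2,2'-bipyridine)iodotungsten(IV) bromide

The 1 bromide counter-ion carries a total charge of -1, so each complex ion is 1+.
Ligand charges: 1×2,2'-bipyridine (neutral), 1×acetylacetonato (-1 each), 1×azido (-1 each), 1×iodo (-1 each); total -3. So W + (-3) = 1+, giving W = +4.
Ligands are named alphabetically: acetylacetonato before azido before bipyridine before iodo.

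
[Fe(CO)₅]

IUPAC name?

There is no counter-ion, so the complex is neutral overall.
Ligand charges: 5×carbonyl (neutral); total 0. So Fe + (0) = 0, giving Fe = 0.

pentacarbonyliron(0)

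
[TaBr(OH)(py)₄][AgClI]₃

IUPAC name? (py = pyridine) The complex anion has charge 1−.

bromohydroxotetrakis(pyridine)tantalum(V) chloroiodoargentate(I)

Both ions are complex: the cation is named first with the plain metal name, the anion second with the -ate form; each ion's ligands are alphabetised independently.
The complex anion is given as 1−; its ligand charges sum to -2, so Ag = +1.
With 3 anions per cation, the cation must be 3×1 = 3+.
Cation: ligand charges sum to -2; for the ion to be 3+, Ta = +5.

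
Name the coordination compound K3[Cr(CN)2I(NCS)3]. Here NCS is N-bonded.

potassium dicyanoiodotriisothiocyanatochromate(III)

The 3 potassium counter-ions carry a total charge of +3, so each complex ion is 3−.
Ligand charges: 3×isothiocyanato (-1 each), 2×cyano (-1 each), 1×iodo (-1 each); total -6. So Cr + (-6) = 3−, giving Cr = +3.
Ligands are named alphabetically: cyano before iodo before isothiocyanato.
The complex ion is anionic, so chromium takes the -ate form chromate(III).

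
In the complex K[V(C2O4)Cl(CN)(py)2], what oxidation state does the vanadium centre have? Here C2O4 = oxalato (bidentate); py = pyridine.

+3

1 potassium outside the brackets (+1 each) → the complex ion is 1−.
Ligand charges: 1×C2O4 = -2; 2×py neutral; 1×Cl = -1; 1×CN = -1; sum -4.
V + (-4) = 1− ⇒ V is +3.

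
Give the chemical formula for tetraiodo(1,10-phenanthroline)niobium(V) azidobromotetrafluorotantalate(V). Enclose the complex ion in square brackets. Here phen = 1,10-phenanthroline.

[NbI4(phen)][TaBrF4(N3)]

Cation [Nb…]: ligand charges -4, Nb(V) ⇒ ion charge 1+.
Anion [Ta…]: ligand charges -6, Ta(V) ⇒ ion charge 1−.
One 1+ cation balances one 1− anion.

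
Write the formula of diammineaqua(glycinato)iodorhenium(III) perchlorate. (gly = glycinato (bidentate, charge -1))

Ligands: 1 aqua (H2O, neutral), 2 ammine (NH3, neutral), 1 glycinato (gly, -1), 1 iodo (I, -1). Ligand charge sum = -2.
With Re in oxidation state +3, the complex ion is [Re...]^1+.
Charge balance with perchlorate (-1) requires 1 complex ion per 1 perchlorate.

[Re(gly)(H2O)I(NH3)2]ClO4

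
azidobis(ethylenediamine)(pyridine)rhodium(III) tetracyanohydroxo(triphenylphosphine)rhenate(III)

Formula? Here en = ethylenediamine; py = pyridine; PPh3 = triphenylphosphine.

[Rh(en)2(N3)(py)][Re(CN)4(OH)(PPh3)]

Cation [Rh…]: ligand charges -1, Rh(III) ⇒ ion charge 2+.
Anion [Re…]: ligand charges -5, Re(III) ⇒ ion charge 2−.
One 2+ cation balances one 2− anion.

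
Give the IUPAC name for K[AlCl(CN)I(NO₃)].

The 1 potassium counter-ion carries a total charge of +1, so each complex ion is 1−.
Ligand charges: 1×cyano (-1 each), 1×iodo (-1 each), 1×chloro (-1 each), 1×nitrato (-1 each); total -4. So Al + (-4) = 1−, giving Al = +3.
The complex ion is anionic, so aluminium takes the -ate form aluminate(III).

potassium chlorocyanoiodonitratoaluminate(III)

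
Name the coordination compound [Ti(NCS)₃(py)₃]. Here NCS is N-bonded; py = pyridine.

There is no counter-ion, so the complex is neutral overall.
Ligand charges: 3×isothiocyanato (-1 each), 3×pyridine (neutral); total -3. So Ti + (-3) = 0, giving Ti = +3.
Ligands are named alphabetically: isothiocyanato before pyridine.

triisothiocyanatotris(pyridine)titanium(III)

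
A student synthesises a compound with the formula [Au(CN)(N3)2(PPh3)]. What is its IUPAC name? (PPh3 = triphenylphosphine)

diazidocyano(triphenylphosphine)gold(III)

There is no counter-ion, so the complex is neutral overall.
Ligand charges: 1×triphenylphosphine (neutral), 2×azido (-1 each), 1×cyano (-1 each); total -3. So Au + (-3) = 0, giving Au = +3.
Ligands are named alphabetically: azido before cyano before triphenylphosphine.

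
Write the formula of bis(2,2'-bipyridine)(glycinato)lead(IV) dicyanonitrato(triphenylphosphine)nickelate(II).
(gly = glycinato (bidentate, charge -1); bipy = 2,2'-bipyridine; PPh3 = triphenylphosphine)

[Pb(bipy)2(gly)][Ni(CN)2(NO3)(PPh3)]3

Cation [Pb…]: ligand charges -1, Pb(IV) ⇒ ion charge 3+.
Anion [Ni…]: ligand charges -3, Ni(II) ⇒ ion charge 1−.
One 3+ cation requires 3 of the 1− anion.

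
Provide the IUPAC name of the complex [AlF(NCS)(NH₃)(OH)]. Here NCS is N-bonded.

amminefluorohydroxoisothiocyanatoaluminium(III)

There is no counter-ion, so the complex is neutral overall.
Ligand charges: 1×isothiocyanato (-1 each), 1×hydroxo (-1 each), 1×fluoro (-1 each), 1×ammine (neutral); total -3. So Al + (-3) = 0, giving Al = +3.
Ligands are named alphabetically: ammine before fluoro before hydroxo before isothiocyanato.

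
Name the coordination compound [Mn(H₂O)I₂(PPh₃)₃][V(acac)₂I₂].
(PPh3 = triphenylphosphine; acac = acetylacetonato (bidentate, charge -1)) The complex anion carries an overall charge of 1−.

aquadiiodotris(triphenylphosphine)manganese(III) bis(acetylacetonato)diiodovanadate(III)

The complex anion is given as 1−; its ligand charges sum to -4, so V = +3.
A 1:1 salt means the cation carries the equal and opposite charge, 1+.
Cation: ligand charges sum to -2; for the ion to be 1+, Mn = +3.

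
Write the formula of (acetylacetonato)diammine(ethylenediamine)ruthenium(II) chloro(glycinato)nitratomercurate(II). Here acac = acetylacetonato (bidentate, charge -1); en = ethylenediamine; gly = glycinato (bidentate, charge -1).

[Ru(acac)(en)(NH3)2][HgCl(gly)(NO3)]

Cation [Ru…]: ligand charges -1, Ru(II) ⇒ ion charge 1+.
Anion [Hg…]: ligand charges -3, Hg(II) ⇒ ion charge 1−.
One 1+ cation balances one 1− anion.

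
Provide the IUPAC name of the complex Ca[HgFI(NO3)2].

calcium fluoroiododinitratomercurate(II)

The 1 calcium counter-ion carries a total charge of +2, so each complex ion is 2−.
Ligand charges: 1×iodo (-1 each), 2×nitrato (-1 each), 1×fluoro (-1 each); total -4. So Hg + (-4) = 2−, giving Hg = +2.
Ligands are named alphabetically: fluoro before iodo before nitrato.
The complex ion is anionic, so mercury takes the -ate form mercurate(II).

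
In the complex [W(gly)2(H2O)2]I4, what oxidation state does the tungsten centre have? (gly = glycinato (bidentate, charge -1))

+6

4 iodide outside the brackets (-1 each) → the complex ion is 4+.
Ligand charges: 2×H2O neutral; 2×gly = -2; sum -2.
W + (-2) = 4+ ⇒ W is +6.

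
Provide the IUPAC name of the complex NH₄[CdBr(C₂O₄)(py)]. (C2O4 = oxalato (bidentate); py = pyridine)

ammonium bromooxalato(pyridine)cadmate(II)

The 1 ammonium counter-ion carries a total charge of +1, so each complex ion is 1−.
Ligand charges: 1×oxalato (-2 each), 1×pyridine (neutral), 1×bromo (-1 each); total -3. So Cd + (-3) = 1−, giving Cd = +2.
The complex ion is anionic, so cadmium takes the -ate form cadmate(II).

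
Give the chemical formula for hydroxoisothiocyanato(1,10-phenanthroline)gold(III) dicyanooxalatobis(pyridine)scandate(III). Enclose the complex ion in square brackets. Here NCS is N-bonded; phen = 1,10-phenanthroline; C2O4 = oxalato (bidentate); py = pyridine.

Cation [Au…]: ligand charges -2, Au(III) ⇒ ion charge 1+.
Anion [Sc…]: ligand charges -4, Sc(III) ⇒ ion charge 1−.
One 1+ cation balances one 1− anion.

[Au(NCS)(OH)(phen)][Sc(C2O4)(CN)2(py)2]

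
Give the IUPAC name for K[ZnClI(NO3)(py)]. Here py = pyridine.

The 1 potassium counter-ion carries a total charge of +1, so each complex ion is 1−.
Ligand charges: 1×nitrato (-1 each), 1×chloro (-1 each), 1×pyridine (neutral), 1×iodo (-1 each); total -3. So Zn + (-3) = 1−, giving Zn = +2.
Ligands are named alphabetically: chloro before iodo before nitrato before pyridine.
The complex ion is anionic, so zinc takes the -ate form zincate(II).

potassium chloroiodonitrato(pyridine)zincate(II)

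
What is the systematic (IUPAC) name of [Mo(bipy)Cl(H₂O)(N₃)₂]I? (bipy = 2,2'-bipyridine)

aquadiazido(2,2'-bipyridine)chloromolybdenum(IV) iodide

The 1 iodide counter-ion carries a total charge of -1, so each complex ion is 1+.
Ligand charges: 1×chloro (-1 each), 1×2,2'-bipyridine (neutral), 2×azido (-1 each), 1×aqua (neutral); total -3. So Mo + (-3) = 1+, giving Mo = +4.
Ligands are named alphabetically: aqua before azido before bipyridine before chloro.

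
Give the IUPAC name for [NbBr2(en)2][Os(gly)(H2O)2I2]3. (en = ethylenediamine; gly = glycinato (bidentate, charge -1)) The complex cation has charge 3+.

Both ions are complex: the cation is named first with the plain metal name, the anion second with the -ate form; each ion's ligands are alphabetised independently.
The complex cation is given as 3+; its ligand charges sum to -2, so Nb = +5.
With 3 anions per cation, each anion must be 3/3 = 1−.
Anion: ligand charges sum to -3; for the ion to be 1−, Os = +2.

dibromobis(ethylenediamine)niobium(V) diaqua(glycinato)diiodoosmate(II)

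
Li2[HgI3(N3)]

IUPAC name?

lithium azidotriiodomercurate(II)

The 2 lithium counter-ions carry a total charge of +2, so each complex ion is 2−.
Ligand charges: 3×iodo (-1 each), 1×azido (-1 each); total -4. So Hg + (-4) = 2−, giving Hg = +2.
Ligands are named alphabetically: azido before iodo.
The complex ion is anionic, so mercury takes the -ate form mercurate(II).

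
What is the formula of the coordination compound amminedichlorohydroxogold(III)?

[AuCl2(NH3)(OH)]

Ligands: 1 hydroxo (OH, -1), 1 ammine (NH3, neutral), 2 chloro (Cl, -1). Ligand charge sum = -3.
With Au in oxidation state +3, the complex ion is [Au...].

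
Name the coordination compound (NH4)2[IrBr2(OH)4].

ammonium dibromotetrahydroxoiridate(IV)

The 2 ammonium counter-ions carry a total charge of +2, so each complex ion is 2−.
Ligand charges: 4×hydroxo (-1 each), 2×bromo (-1 each); total -6. So Ir + (-6) = 2−, giving Ir = +4.
Ligands are named alphabetically: bromo before hydroxo.
The complex ion is anionic, so iridium takes the -ate form iridate(IV).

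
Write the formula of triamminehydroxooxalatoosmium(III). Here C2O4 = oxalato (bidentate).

Ligands: 1 hydroxo (OH, -1), 3 ammine (NH3, neutral), 1 oxalato (C2O4, -2). Ligand charge sum = -3.
With Os in oxidation state +3, the complex ion is [Os...].

[Os(C2O4)(NH3)3(OH)]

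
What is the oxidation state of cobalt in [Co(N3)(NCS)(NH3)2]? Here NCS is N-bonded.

No counter-ion: the bracketed complex is neutral.
Ligand charges: 1×N3 = -1; 1×NCS = -1; 2×NH3 neutral; sum -2.
Co + (-2) = 0 ⇒ Co is +2.

+2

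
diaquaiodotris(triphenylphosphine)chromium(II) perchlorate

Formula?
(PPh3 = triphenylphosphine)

Ligands: 1 iodo (I, -1), 2 aqua (H2O, neutral), 3 triphenylphosphine (PPh3, neutral). Ligand charge sum = -1.
With Cr in oxidation state +2, the complex ion is [Cr...]^1+.
Charge balance with perchlorate (-1) requires 1 complex ion per 1 perchlorate.

[Cr(H2O)2I(PPh3)3]ClO4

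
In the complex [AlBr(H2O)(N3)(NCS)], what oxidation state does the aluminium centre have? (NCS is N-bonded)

+3

No counter-ion: the bracketed complex is neutral.
Ligand charges: 1×Br = -1; 1×H2O neutral; 1×N3 = -1; 1×NCS = -1; sum -3.
Al + (-3) = 0 ⇒ Al is +3.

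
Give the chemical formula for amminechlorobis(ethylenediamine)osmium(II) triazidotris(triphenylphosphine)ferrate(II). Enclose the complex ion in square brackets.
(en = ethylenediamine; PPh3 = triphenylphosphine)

[OsCl(en)2(NH3)][Fe(N3)3(PPh3)3]

Cation [Os…]: ligand charges -1, Os(II) ⇒ ion charge 1+.
Anion [Fe…]: ligand charges -3, Fe(II) ⇒ ion charge 1−.
One 1+ cation balances one 1− anion.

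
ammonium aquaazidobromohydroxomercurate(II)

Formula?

Ligands: 1 hydroxo (OH, -1), 1 azido (N3, -1), 1 bromo (Br, -1), 1 aqua (H2O, neutral). Ligand charge sum = -3.
Charge balance with ammonium (+1) requires 1 complex ion per 1 ammonium.

NH4[HgBr(H2O)(N3)(OH)]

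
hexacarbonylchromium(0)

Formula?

Ligands: 6 carbonyl (CO, neutral). Ligand charge sum = 0.
With Cr in oxidation state 0, the complex ion is [Cr...].

[Cr(CO)6]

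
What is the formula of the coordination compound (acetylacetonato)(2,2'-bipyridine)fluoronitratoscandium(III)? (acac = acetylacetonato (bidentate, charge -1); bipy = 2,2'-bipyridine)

[Sc(acac)(bipy)F(NO3)]

Ligands: 1 acetylacetonato (acac, -1), 1 2,2'-bipyridine (bipy, neutral), 1 fluoro (F, -1), 1 nitrato (NO3, -1). Ligand charge sum = -3.
With Sc in oxidation state +3, the complex ion is [Sc...].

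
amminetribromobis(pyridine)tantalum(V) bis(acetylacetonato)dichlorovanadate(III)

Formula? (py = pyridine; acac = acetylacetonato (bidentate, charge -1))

[TaBr3(NH3)(py)2][V(acac)2Cl2]2

Cation [Ta…]: ligand charges -3, Ta(V) ⇒ ion charge 2+.
Anion [V…]: ligand charges -4, V(III) ⇒ ion charge 1−.
One 2+ cation requires 2 of the 1− anion.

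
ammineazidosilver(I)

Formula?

Ligands: 1 azido (N3, -1), 1 ammine (NH3, neutral). Ligand charge sum = -1.
With Ag in oxidation state +1, the complex ion is [Ag...].

[Ag(N3)(NH3)]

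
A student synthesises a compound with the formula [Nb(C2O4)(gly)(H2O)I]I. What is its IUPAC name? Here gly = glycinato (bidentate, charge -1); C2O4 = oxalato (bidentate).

aqua(glycinato)iodooxalatoniobium(V) iodide

The 1 iodide counter-ion carries a total charge of -1, so each complex ion is 1+.
Ligand charges: 1×iodo (-1 each), 1×aqua (neutral), 1×glycinato (-1 each), 1×oxalato (-2 each); total -4. So Nb + (-4) = 1+, giving Nb = +5.
Ligands are named alphabetically: aqua before glycinato before iodo before oxalato.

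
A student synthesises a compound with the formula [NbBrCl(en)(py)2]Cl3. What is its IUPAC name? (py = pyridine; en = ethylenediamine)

bromochloro(ethylenediamine)bis(pyridine)niobium(V) chloride

The 3 chloride counter-ions carry a total charge of -3, so each complex ion is 3+.
Ligand charges: 2×pyridine (neutral), 1×bromo (-1 each), 1×chloro (-1 each), 1×ethylenediamine (neutral); total -2. So Nb + (-2) = 3+, giving Nb = +5.
Ligands are named alphabetically: bromo before chloro before ethylenediamine before pyridine.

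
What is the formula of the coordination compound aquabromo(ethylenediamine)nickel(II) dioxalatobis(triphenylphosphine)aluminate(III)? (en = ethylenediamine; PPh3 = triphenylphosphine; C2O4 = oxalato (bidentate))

[NiBr(en)(H2O)][Al(C2O4)2(PPh3)2]

Cation [Ni…]: ligand charges -1, Ni(II) ⇒ ion charge 1+.
Anion [Al…]: ligand charges -4, Al(III) ⇒ ion charge 1−.
One 1+ cation balances one 1− anion.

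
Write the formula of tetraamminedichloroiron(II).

[FeCl2(NH3)4]

Ligands: 2 chloro (Cl, -1), 4 ammine (NH3, neutral). Ligand charge sum = -2.
With Fe in oxidation state +2, the complex ion is [Fe...].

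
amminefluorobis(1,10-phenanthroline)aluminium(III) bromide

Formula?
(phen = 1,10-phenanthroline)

Ligands: 1 ammine (NH3, neutral), 1 fluoro (F, -1), 2 1,10-phenanthroline (phen, neutral). Ligand charge sum = -1.
With Al in oxidation state +3, the complex ion is [Al...]^2+.
Charge balance with bromide (-1) requires 1 complex ion per 2 bromide.

[AlF(NH3)(phen)2]Br2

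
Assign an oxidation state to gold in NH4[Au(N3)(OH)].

+1

1 ammonium outside the brackets (+1 each) → the complex ion is 1−.
Ligand charges: 1×OH = -1; 1×N3 = -1; sum -2.
Au + (-2) = 1− ⇒ Au is +1.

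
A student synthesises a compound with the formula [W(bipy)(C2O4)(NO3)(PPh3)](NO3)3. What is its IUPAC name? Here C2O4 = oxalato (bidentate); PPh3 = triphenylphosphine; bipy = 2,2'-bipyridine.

(2,2'-bipyridine)nitratooxalato(triphenylphosphine)tungsten(VI) nitrate

The 3 nitrate counter-ions carry a total charge of -3, so each complex ion is 3+.
Ligand charges: 1×oxalato (-2 each), 1×triphenylphosphine (neutral), 1×nitrato (-1 each), 1×2,2'-bipyridine (neutral); total -3. So W + (-3) = 3+, giving W = +6.
Ligands are named alphabetically: bipyridine before nitrato before oxalato before triphenylphosphine.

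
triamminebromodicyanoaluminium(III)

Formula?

[AlBr(CN)2(NH3)3]

Ligands: 2 cyano (CN, -1), 1 bromo (Br, -1), 3 ammine (NH3, neutral). Ligand charge sum = -3.
With Al in oxidation state +3, the complex ion is [Al...].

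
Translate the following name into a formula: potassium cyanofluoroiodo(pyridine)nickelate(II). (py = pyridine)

K[Ni(CN)FI(py)]

Ligands: 1 pyridine (py, neutral), 1 iodo (I, -1), 1 fluoro (F, -1), 1 cyano (CN, -1). Ligand charge sum = -3.
With Ni in oxidation state +2, the complex ion is [Ni...]^1−.
Charge balance with potassium (+1) requires 1 complex ion per 1 potassium.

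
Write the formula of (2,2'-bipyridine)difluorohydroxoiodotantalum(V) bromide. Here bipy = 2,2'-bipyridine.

[Ta(bipy)F2I(OH)]Br

Ligands: 1 iodo (I, -1), 2 fluoro (F, -1), 1 hydroxo (OH, -1), 1 2,2'-bipyridine (bipy, neutral). Ligand charge sum = -4.
With Ta in oxidation state +5, the complex ion is [Ta...]^1+.
Charge balance with bromide (-1) requires 1 complex ion per 1 bromide.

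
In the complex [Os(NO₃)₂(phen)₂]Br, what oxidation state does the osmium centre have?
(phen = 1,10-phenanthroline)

1 bromide outside the brackets (-1 each) → the complex ion is 1+.
Ligand charges: 2×phen neutral; 2×NO3 = -2; sum -2.
Os + (-2) = 1+ ⇒ Os is +3.

+3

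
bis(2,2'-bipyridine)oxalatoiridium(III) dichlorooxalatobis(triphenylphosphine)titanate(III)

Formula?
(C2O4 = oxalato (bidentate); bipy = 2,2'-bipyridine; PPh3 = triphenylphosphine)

[Ir(bipy)2(C2O4)][Ti(C2O4)Cl2(PPh3)2]

Cation [Ir…]: ligand charges -2, Ir(III) ⇒ ion charge 1+.
Anion [Ti…]: ligand charges -4, Ti(III) ⇒ ion charge 1−.
One 1+ cation balances one 1− anion.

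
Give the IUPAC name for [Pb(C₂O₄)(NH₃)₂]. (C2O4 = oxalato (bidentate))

There is no counter-ion, so the complex is neutral overall.
Ligand charges: 2×ammine (neutral), 1×oxalato (-2 each); total -2. So Pb + (-2) = 0, giving Pb = +2.
Ligands are named alphabetically: ammine before oxalato.

diammineoxalatolead(II)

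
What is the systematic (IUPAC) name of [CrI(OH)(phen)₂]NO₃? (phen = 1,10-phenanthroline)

hydroxoiodobis(1,10-phenanthroline)chromium(III) nitrate

The 1 nitrate counter-ion carries a total charge of -1, so each complex ion is 1+.
Ligand charges: 2×1,10-phenanthroline (neutral), 1×iodo (-1 each), 1×hydroxo (-1 each); total -2. So Cr + (-2) = 1+, giving Cr = +3.
Ligands are named alphabetically: hydroxo before iodo before phenanthroline.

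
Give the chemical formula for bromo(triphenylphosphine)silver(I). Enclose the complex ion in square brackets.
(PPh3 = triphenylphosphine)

[AgBr(PPh3)]

Ligands: 1 triphenylphosphine (PPh3, neutral), 1 bromo (Br, -1). Ligand charge sum = -1.
With Ag in oxidation state +1, the complex ion is [Ag...].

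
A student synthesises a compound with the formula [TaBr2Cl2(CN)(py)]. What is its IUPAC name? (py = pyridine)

dibromodichlorocyano(pyridine)tantalum(V)

There is no counter-ion, so the complex is neutral overall.
Ligand charges: 2×chloro (-1 each), 1×pyridine (neutral), 2×bromo (-1 each), 1×cyano (-1 each); total -5. So Ta + (-5) = 0, giving Ta = +5.
Ligands are named alphabetically: bromo before chloro before cyano before pyridine.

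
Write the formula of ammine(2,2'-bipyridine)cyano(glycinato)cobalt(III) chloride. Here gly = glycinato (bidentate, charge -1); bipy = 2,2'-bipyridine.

[Co(bipy)(CN)(gly)(NH3)]Cl

Ligands: 1 cyano (CN, -1), 1 glycinato (gly, -1), 1 ammine (NH3, neutral), 1 2,2'-bipyridine (bipy, neutral). Ligand charge sum = -2.
With Co in oxidation state +3, the complex ion is [Co...]^1+.
Charge balance with chloride (-1) requires 1 complex ion per 1 chloride.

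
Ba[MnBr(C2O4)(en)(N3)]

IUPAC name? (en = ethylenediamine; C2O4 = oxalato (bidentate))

The 1 barium counter-ion carries a total charge of +2, so each complex ion is 2−.
Ligand charges: 1×ethylenediamine (neutral), 1×bromo (-1 each), 1×oxalato (-2 each), 1×azido (-1 each); total -4. So Mn + (-4) = 2−, giving Mn = +2.
Ligands are named alphabetically: azido before bromo before ethylenediamine before oxalato.
The complex ion is anionic, so manganese takes the -ate form manganate(II).

barium azidobromo(ethylenediamine)oxalatomanganate(II)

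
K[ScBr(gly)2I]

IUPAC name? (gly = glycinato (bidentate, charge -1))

The 1 potassium counter-ion carries a total charge of +1, so each complex ion is 1−.
Ligand charges: 1×bromo (-1 each), 1×iodo (-1 each), 2×glycinato (-1 each); total -4. So Sc + (-4) = 1−, giving Sc = +3.
The complex ion is anionic, so scandium takes the -ate form scandate(III).

potassium bromobis(glycinato)iodoscandate(III)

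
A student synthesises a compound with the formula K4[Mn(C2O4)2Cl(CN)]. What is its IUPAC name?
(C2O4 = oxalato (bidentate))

potassium chlorocyanodioxalatomanganate(II)

The 4 potassium counter-ions carry a total charge of +4, so each complex ion is 4−.
Ligand charges: 1×chloro (-1 each), 1×cyano (-1 each), 2×oxalato (-2 each); total -6. So Mn + (-6) = 4−, giving Mn = +2.
The complex ion is anionic, so manganese takes the -ate form manganate(II).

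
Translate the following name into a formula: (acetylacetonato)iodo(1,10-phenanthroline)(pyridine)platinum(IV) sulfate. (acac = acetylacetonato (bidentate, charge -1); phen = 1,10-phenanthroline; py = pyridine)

Ligands: 1 acetylacetonato (acac, -1), 1 1,10-phenanthroline (phen, neutral), 1 pyridine (py, neutral), 1 iodo (I, -1). Ligand charge sum = -2.
With Pt in oxidation state +4, the complex ion is [Pt...]^2+.
Charge balance with sulfate (-2) requires 1 complex ion per 1 sulfate.

[Pt(acac)I(phen)(py)]SO4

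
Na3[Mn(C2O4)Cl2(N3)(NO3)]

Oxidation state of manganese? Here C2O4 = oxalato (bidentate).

+3

3 sodium outside the brackets (+1 each) → the complex ion is 3−.
Ligand charges: 2×Cl = -2; 1×NO3 = -1; 1×N3 = -1; 1×C2O4 = -2; sum -6.
Mn + (-6) = 3− ⇒ Mn is +3.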